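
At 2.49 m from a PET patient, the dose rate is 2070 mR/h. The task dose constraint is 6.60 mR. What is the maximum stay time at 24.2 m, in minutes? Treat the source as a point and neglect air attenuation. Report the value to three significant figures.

18.1 min

Since intensity falls as 1/r², rate at 24.2 m:
2070 × (2.49/24.2)² = 2070 × 0.01059 = 21.92 mR/h.
Stay time = 6.60 mR ÷ 21.92 mR/h = 0.3011 h = 18.07 min.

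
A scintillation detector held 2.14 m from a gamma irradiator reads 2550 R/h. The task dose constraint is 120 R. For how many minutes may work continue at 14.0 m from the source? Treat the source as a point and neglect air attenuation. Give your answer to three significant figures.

Intensity scales as (d₁/d₂)², so rate at 14.0 m:
(2.14/14.0)² = 0.02337, so 2550 × 0.02337 = 59.59 R/h.
Stay time = 120 R ÷ 59.59 R/h = 2.014 h = 120.8 min.

121 min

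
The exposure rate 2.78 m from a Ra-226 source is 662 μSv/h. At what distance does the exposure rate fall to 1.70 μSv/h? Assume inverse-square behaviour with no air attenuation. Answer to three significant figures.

Applying the 1/r² law, d₂ = d₁·√(I₁/I₂).
I₁/I₂ = 662/1.70 = 389.4, so d₂ = 2.78 × √389.4 = 54.86 m.

54.9 m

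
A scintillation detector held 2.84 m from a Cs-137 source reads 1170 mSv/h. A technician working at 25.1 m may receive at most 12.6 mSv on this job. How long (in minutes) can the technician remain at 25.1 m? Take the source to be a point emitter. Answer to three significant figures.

50.5 min

By the inverse-square law, rate at 25.1 m:
1170 × (2.84/25.1)² = 1170 × 0.01280 = 14.98 mSv/h.
Stay time = 12.6 mSv ÷ 14.98 mSv/h = 0.8411 h = 50.47 min.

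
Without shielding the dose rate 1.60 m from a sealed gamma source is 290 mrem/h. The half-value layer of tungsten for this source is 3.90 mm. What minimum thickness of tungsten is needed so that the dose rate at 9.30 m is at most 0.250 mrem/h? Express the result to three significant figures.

19.9 mm

At 9.30 m, distance alone gives 290 × (1.60/9.30)² = 290 × 0.02960 = 8.584 mrem/h.
Further attenuation needed: 8.584/0.250 = 34.34.
n = log₂(34.34) = 5.102 half-value layers.
Thickness = 5.102 × 3.90 mm = 19.90 mm.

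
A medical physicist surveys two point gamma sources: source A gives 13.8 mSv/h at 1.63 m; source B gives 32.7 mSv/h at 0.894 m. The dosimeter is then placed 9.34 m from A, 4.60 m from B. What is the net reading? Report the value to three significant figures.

1.66 mSv/h

Each source contributes Iᵢ·(dᵢ/rᵢ)²; contributions add.
A: 13.8 × (1.63/9.34)² = 0.4203 mSv/h
B: 32.7 × (0.894/4.60)² = 1.235 mSv/h
Total = 0.4203 + 1.235 = 1.655 mSv/h.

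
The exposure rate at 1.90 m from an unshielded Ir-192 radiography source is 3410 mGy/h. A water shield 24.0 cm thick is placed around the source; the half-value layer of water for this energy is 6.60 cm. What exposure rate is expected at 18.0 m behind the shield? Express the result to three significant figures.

Distance alone: 3410 × (1.90/18.0)² = 3410 × 0.01114 = 37.99 mGy/h.
Shield: 24.0/6.60 = 3.636 half-value layers → attenuation 2^(−3.636) = 0.08044.
Combined: 37.99 × 0.08044 = 3.056 mGy/h.

3.06 mGy/h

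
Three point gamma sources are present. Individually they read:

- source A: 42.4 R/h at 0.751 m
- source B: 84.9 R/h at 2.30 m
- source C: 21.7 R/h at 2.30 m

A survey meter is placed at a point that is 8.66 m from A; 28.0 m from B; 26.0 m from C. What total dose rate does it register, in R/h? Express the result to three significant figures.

1.06 R/h

By superposition, sum each source's inverse-square contribution:
A: 42.4 × (0.751/8.66)² = 0.3189 R/h
B: 84.9 × (2.30/28.0)² = 0.5729 R/h
C: 21.7 × (2.30/26.0)² = 0.1698 R/h
Total = 0.3189 + 0.5729 + 0.1698 = 1.062 R/h.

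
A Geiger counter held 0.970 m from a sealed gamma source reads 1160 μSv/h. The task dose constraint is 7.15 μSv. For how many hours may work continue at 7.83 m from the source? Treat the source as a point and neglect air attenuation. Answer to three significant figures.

0.402 h

Using I₁d₁² = I₂d₂², rate at 7.83 m:
(0.970/7.83)² = 0.01535, so 1160 × 0.01535 = 17.81 μSv/h.
Stay time = 7.15 μSv ÷ 17.81 μSv/h = 0.4015 h.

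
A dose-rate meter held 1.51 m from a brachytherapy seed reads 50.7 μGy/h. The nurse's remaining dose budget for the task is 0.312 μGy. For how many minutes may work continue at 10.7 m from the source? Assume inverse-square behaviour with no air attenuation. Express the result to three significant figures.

18.5 min

Using I₁d₁² = I₂d₂², rate at 10.7 m:
50.7 × (1.51/10.7)² = 50.7 × 0.01992 = 1.010 μGy/h.
Stay time = 0.312 μGy ÷ 1.010 μGy/h = 0.3089 h = 18.53 min.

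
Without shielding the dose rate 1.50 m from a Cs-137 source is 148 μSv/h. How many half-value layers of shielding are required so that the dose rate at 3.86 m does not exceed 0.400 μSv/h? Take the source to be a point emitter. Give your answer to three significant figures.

5.80 half-value layers

At 3.86 m, distance alone gives 148 × (1.50/3.86)² = 148 × 0.1510 = 22.35 μSv/h.
Further attenuation needed: 22.35/0.400 = 55.88.
n = log₂(55.88) = 5.804 half-value layers.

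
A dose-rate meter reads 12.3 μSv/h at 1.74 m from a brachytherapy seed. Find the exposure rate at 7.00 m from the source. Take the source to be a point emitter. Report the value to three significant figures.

Using I₁d₁² = I₂d₂², the rate at 7.00 m is
(1.74/7.00)² = 0.06179, so 12.3 × 0.06179 = 0.7600 μSv/h.

0.760 μSv/h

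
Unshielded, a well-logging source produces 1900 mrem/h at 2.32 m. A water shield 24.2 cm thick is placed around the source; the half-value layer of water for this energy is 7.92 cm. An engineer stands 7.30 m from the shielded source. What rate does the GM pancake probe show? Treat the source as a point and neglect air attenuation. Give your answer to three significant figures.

23.1 mrem/h

Distance alone: (2.32/7.30)² = 0.1010, so 1900 × 0.1010 = 191.9 mrem/h.
Shield: 24.2/7.92 = 3.056 half-value layers → attenuation 2^(−3.056) = 0.1202.
Combined: 191.9 × 0.1202 = 23.07 mrem/h.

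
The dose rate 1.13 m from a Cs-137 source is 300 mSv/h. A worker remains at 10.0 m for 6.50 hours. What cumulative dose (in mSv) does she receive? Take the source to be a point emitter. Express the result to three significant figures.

24.9 mSv

Intensity scales as (d₁/d₂)², so rate at 10.0 m:
(1.13/10.0)² = 0.01277, so 300 × 0.01277 = 3.831 mSv/h.
Dose = rate × time = 3.831 mSv/h × 6.500 h = 24.90 mSv.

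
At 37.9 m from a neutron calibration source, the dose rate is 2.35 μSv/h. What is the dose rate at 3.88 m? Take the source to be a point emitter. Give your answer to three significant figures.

224 μSv/h

Applying the 1/r² law, the rate at 3.88 m is
(37.9/3.88)² = 95.41, so 2.35 × 95.41 = 224.2 μSv/h.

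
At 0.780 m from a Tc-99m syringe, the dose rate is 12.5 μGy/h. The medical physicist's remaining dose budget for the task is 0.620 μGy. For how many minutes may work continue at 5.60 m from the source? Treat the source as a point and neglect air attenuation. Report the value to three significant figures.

153 min

Applying the 1/r² law, rate at 5.60 m:
(0.780/5.60)² = 0.01940, so 12.5 × 0.01940 = 0.2425 μGy/h.
Stay time = 0.620 μGy ÷ 0.2425 μGy/h = 2.557 h = 153.4 min.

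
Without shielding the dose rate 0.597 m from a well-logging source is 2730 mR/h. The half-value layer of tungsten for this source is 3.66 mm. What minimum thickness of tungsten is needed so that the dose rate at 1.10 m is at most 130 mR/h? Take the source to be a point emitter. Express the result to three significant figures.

9.62 mm

At 1.10 m, distance alone gives 2730 × (0.597/1.10)² = 2730 × 0.2946 = 804.3 mR/h.
Further attenuation needed: 804.3/130 = 6.187.
n = log₂(6.187) = 2.629 half-value layers.
Thickness = 2.629 × 3.66 mm = 9.622 mm.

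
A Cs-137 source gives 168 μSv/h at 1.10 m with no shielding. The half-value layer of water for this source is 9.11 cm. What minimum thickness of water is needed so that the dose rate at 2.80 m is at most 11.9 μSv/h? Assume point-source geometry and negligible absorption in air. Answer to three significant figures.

10.2 cm

At 2.80 m, distance alone gives (1.10/2.80)² = 0.1543, so 168 × 0.1543 = 25.92 μSv/h.
Further attenuation needed: 25.92/11.9 = 2.178.
n = log₂(2.178) = 1.123 half-value layers.
Thickness = 1.123 × 9.11 cm = 10.23 cm.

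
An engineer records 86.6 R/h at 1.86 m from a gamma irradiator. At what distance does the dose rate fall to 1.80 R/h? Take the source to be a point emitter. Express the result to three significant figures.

12.9 m

Applying the 1/r² law, d₂ = d₁·√(I₁/I₂).
I₁/I₂ = 86.6/1.80 = 48.11, so d₂ = 1.86 × √48.11 = 12.90 m.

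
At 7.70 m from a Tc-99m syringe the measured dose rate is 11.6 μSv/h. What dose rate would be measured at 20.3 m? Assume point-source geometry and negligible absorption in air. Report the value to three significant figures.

1.67 μSv/h

By the inverse-square law, scaling from 7.70 m to 20.3 m:
(7.70/20.3)² = 0.1439, so 11.6 × 0.1439 = 1.669 μSv/h.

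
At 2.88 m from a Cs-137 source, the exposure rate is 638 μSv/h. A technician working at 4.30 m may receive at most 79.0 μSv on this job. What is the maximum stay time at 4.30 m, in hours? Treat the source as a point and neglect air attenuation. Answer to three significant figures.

Intensity scales as (d₁/d₂)², so rate at 4.30 m:
638 × (2.88/4.30)² = 638 × 0.4486 = 286.2 μSv/h.
Stay time = 79.0 μSv ÷ 286.2 μSv/h = 0.2760 h.

0.276 h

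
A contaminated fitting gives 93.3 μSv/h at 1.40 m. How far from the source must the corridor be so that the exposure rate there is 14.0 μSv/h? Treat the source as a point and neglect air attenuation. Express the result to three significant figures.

3.61 m

Intensity scales as (d₁/d₂)², so d₂ = d₁·√(I₁/I₂).
I₁/I₂ = 93.3/14.0 = 6.664, so d₂ = 1.40 × √6.664 = 3.614 m.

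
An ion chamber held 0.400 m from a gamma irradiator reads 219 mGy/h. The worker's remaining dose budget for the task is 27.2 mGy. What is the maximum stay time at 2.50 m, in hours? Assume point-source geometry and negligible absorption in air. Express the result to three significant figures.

By the inverse-square law, rate at 2.50 m:
(0.400/2.50)² = 0.02560, so 219 × 0.02560 = 5.606 mGy/h.
Stay time = 27.2 mGy ÷ 5.606 mGy/h = 4.852 h.

4.85 h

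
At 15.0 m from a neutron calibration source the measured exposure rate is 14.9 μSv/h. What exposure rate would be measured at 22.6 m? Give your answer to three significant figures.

6.56 μSv/h

Using I₁d₁² = I₂d₂², scaling from 15.0 m to 22.6 m:
(15.0/22.6)² = 0.4405, so 14.9 × 0.4405 = 6.563 μSv/h.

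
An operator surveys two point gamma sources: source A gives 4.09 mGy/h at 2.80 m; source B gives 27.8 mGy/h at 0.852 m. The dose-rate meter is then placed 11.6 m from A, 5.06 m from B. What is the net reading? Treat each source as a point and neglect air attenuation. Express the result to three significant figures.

1.03 mGy/h

By superposition, sum each source's inverse-square contribution:
A: 4.09 × (2.80/11.6)² = 0.2383 mGy/h
B: 27.8 × (0.852/5.06)² = 0.7882 mGy/h
Total = 0.2383 + 0.7882 = 1.026 mGy/h.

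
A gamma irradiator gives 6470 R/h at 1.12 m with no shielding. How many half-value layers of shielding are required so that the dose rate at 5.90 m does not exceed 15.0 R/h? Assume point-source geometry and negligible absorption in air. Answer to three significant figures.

At 5.90 m, distance alone gives (1.12/5.90)² = 0.03604, so 6470 × 0.03604 = 233.2 R/h.
Further attenuation needed: 233.2/15.0 = 15.55.
n = log₂(15.55) = 3.959 half-value layers.

3.96 half-value layers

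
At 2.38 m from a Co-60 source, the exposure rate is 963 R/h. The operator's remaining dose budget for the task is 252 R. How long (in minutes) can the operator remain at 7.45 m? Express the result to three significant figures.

Applying the 1/r² law, rate at 7.45 m:
(2.38/7.45)² = 0.1021, so 963 × 0.1021 = 98.32 R/h.
Stay time = 252 R ÷ 98.32 R/h = 2.563 h = 153.8 min.

154 min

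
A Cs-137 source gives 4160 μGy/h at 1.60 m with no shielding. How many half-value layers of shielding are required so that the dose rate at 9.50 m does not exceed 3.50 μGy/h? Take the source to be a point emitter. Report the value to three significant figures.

At 9.50 m, distance alone gives (1.60/9.50)² = 0.02837, so 4160 × 0.02837 = 118.0 μGy/h.
Further attenuation needed: 118.0/3.50 = 33.71.
n = log₂(33.71) = 5.075 half-value layers.

5.08 half-value layers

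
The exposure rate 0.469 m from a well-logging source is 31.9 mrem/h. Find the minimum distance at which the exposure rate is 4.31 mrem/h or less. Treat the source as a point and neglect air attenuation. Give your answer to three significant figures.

1.28 m

Applying the 1/r² law, d₂ = d₁·√(I₁/I₂).
I₁/I₂ = 31.9/4.31 = 7.401, so d₂ = 0.469 × √7.401 = 1.276 m.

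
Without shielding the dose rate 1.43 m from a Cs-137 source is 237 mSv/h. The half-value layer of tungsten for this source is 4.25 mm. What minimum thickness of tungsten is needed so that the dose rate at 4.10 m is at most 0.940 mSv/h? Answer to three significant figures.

At 4.10 m, distance alone gives 237 × (1.43/4.10)² = 237 × 0.1216 = 28.82 mSv/h.
Further attenuation needed: 28.82/0.940 = 30.66.
n = log₂(30.66) = 4.938 half-value layers.
Thickness = 4.938 × 4.25 mm = 20.99 mm.

21.0 mm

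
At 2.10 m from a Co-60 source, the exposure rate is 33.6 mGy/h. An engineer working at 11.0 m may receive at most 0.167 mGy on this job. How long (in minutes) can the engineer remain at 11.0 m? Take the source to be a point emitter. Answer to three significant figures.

8.18 min

By the inverse-square law, rate at 11.0 m:
33.6 × (2.10/11.0)² = 33.6 × 0.03645 = 1.225 mGy/h.
Stay time = 0.167 mGy ÷ 1.225 mGy/h = 0.1363 h = 8.178 min.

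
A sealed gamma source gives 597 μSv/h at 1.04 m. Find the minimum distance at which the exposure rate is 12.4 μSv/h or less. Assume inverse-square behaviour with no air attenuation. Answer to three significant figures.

7.22 m

By the inverse-square law, d₂ = d₁·√(I₁/I₂).
I₁/I₂ = 597/12.4 = 48.15, so d₂ = 1.04 × √48.15 = 7.217 m.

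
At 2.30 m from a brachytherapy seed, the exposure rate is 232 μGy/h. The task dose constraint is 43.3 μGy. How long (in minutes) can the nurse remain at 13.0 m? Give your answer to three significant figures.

358 min

Applying the 1/r² law, rate at 13.0 m:
232 × (2.30/13.0)² = 232 × 0.03130 = 7.262 μGy/h.
Stay time = 43.3 μGy ÷ 7.262 μGy/h = 5.963 h = 357.8 min.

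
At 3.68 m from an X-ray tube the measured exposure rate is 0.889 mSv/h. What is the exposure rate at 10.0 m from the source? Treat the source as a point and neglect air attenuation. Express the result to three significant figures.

0.120 mSv/h

Intensity scales as (d₁/d₂)², so scaling from 3.68 m to 10.0 m:
0.889 × (3.68/10.0)² = 0.889 × 0.1354 = 0.1204 mSv/h.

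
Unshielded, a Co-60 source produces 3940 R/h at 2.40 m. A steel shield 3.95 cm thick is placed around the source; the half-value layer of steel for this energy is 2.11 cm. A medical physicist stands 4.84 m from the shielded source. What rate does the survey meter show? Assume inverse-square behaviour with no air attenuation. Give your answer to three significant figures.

Distance alone: (2.40/4.84)² = 0.2459, so 3940 × 0.2459 = 968.8 R/h.
Shield: 3.95/2.11 = 1.872 half-value layers → attenuation 2^(−1.872) = 0.2732.
Combined: 968.8 × 0.2732 = 264.7 R/h.

265 R/h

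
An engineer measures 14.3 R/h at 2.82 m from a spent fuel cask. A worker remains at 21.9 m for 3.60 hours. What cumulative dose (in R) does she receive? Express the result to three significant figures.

By the inverse-square law, rate at 21.9 m:
(2.82/21.9)² = 0.01658, so 14.3 × 0.01658 = 0.2371 R/h.
Dose = rate × time = 0.2371 R/h × 3.600 h = 0.8536 R.

0.854 R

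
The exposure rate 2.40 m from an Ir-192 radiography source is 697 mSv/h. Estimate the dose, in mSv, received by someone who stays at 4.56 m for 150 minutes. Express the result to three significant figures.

483 mSv

Intensity scales as (d₁/d₂)², so rate at 4.56 m:
697 × (2.40/4.56)² = 697 × 0.2770 = 193.1 mSv/h.
Dose = rate × time = 193.1 mSv/h × 2.500 h = 482.8 mSv.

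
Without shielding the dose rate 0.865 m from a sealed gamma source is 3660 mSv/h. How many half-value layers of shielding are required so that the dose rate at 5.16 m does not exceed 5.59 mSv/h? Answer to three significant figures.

4.20 half-value layers

At 5.16 m, distance alone gives (0.865/5.16)² = 0.02810, so 3660 × 0.02810 = 102.8 mSv/h.
Further attenuation needed: 102.8/5.59 = 18.39.
n = log₂(18.39) = 4.201 half-value layers.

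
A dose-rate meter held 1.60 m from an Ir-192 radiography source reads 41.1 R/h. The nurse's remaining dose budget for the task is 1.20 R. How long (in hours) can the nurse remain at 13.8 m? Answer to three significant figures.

2.17 h

Intensity scales as (d₁/d₂)², so rate at 13.8 m:
(1.60/13.8)² = 0.01344, so 41.1 × 0.01344 = 0.5524 R/h.
Stay time = 1.20 R ÷ 0.5524 R/h = 2.172 h.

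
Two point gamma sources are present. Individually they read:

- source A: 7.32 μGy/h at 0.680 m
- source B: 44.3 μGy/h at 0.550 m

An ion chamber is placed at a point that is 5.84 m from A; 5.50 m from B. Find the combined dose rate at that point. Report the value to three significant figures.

By superposition, sum each source's inverse-square contribution:
A: 7.32 × (0.680/5.84)² = 0.09924 μGy/h
B: 44.3 × (0.550/5.50)² = 0.4430 μGy/h
Total = 0.09924 + 0.4430 = 0.5422 μGy/h.

0.542 μGy/h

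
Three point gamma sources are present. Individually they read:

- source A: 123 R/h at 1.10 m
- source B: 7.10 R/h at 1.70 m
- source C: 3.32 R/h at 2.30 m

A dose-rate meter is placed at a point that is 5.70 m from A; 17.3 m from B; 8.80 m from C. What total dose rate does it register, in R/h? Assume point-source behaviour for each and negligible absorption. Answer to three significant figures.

4.88 R/h

By superposition, sum each source's inverse-square contribution:
A: 123 × (1.10/5.70)² = 4.581 R/h
B: 7.10 × (1.70/17.3)² = 0.06856 R/h
C: 3.32 × (2.30/8.80)² = 0.2268 R/h
Total = 4.581 + 0.06856 + 0.2268 = 4.876 R/h.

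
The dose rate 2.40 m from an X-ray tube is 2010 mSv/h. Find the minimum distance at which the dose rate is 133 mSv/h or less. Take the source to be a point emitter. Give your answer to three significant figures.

9.33 m

Intensity scales as (d₁/d₂)², so d₂ = d₁·√(I₁/I₂).
I₁/I₂ = 2010/133 = 15.11, so d₂ = 2.40 × √15.11 = 9.329 m.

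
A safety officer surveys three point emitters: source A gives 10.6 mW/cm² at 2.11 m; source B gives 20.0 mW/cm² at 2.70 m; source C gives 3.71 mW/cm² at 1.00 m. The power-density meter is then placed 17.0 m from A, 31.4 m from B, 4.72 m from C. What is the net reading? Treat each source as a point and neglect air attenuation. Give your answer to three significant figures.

Each source contributes Iᵢ·(dᵢ/rᵢ)²; contributions add.
A: 10.6 × (2.11/17.0)² = 0.1633 mW/cm²
B: 20.0 × (2.70/31.4)² = 0.1479 mW/cm²
C: 3.71 × (1.00/4.72)² = 0.1665 mW/cm²
Total = 0.1633 + 0.1479 + 0.1665 = 0.4777 mW/cm².

0.478 mW/cm²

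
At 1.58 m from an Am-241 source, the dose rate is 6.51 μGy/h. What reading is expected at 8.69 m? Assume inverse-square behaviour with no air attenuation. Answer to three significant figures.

0.215 μGy/h

Intensity scales as (d₁/d₂)², so the rate at 8.69 m is
(1.58/8.69)² = 0.03306, so 6.51 × 0.03306 = 0.2152 μGy/h.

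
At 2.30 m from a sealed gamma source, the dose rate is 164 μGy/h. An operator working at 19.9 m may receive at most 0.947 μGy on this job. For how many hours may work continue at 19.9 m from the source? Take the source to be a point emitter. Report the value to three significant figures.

Intensity scales as (d₁/d₂)², so rate at 19.9 m:
164 × (2.30/19.9)² = 164 × 0.01336 = 2.191 μGy/h.
Stay time = 0.947 μGy ÷ 2.191 μGy/h = 0.4322 h.

0.432 h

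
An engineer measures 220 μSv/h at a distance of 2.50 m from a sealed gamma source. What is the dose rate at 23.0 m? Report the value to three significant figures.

2.60 μSv/h

Applying the 1/r² law, the rate at 23.0 m is
(2.50/23.0)² = 0.01181, so 220 × 0.01181 = 2.598 μSv/h.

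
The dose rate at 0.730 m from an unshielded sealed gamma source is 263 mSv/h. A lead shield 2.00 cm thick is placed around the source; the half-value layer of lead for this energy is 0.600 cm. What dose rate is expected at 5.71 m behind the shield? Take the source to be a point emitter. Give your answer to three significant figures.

0.426 mSv/h

Distance alone: 263 × (0.730/5.71)² = 263 × 0.01634 = 4.297 mSv/h.
Shield: 2.00/0.600 = 3.333 half-value layers → attenuation 2^(−3.333) = 0.09924.
Combined: 4.297 × 0.09924 = 0.4264 mSv/h.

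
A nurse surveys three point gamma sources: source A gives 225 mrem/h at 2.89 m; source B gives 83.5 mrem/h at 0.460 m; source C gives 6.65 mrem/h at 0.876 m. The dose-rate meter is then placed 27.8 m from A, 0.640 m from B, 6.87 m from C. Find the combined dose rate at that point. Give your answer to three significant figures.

Each source contributes Iᵢ·(dᵢ/rᵢ)²; contributions add.
A: 225 × (2.89/27.8)² = 2.432 mrem/h
B: 83.5 × (0.460/0.640)² = 43.14 mrem/h
C: 6.65 × (0.876/6.87)² = 0.1081 mrem/h
Total = 2.432 + 43.14 + 0.1081 = 45.68 mrem/h.

45.7 mrem/h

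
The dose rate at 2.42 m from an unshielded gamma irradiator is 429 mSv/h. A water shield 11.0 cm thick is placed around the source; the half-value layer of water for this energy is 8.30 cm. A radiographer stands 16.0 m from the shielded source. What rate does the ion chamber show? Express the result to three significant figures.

Distance alone: (2.42/16.0)² = 0.02288, so 429 × 0.02288 = 9.816 mSv/h.
Shield: 11.0/8.30 = 1.325 half-value layers → attenuation 2^(−1.325) = 0.3991.
Combined: 9.816 × 0.3991 = 3.918 mSv/h.

3.92 mSv/h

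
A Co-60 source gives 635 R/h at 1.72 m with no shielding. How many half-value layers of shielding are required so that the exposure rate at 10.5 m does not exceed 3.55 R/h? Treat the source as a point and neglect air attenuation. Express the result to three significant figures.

2.26 half-value layers

At 10.5 m, distance alone gives (1.72/10.5)² = 0.02683, so 635 × 0.02683 = 17.04 R/h.
Further attenuation needed: 17.04/3.55 = 4.800.
n = log₂(4.800) = 2.263 half-value layers.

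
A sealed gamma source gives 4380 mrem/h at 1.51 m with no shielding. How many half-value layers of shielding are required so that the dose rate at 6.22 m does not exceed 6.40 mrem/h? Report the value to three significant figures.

At 6.22 m, distance alone gives (1.51/6.22)² = 0.05893, so 4380 × 0.05893 = 258.1 mrem/h.
Further attenuation needed: 258.1/6.40 = 40.33.
n = log₂(40.33) = 5.334 half-value layers.

5.33 half-value layers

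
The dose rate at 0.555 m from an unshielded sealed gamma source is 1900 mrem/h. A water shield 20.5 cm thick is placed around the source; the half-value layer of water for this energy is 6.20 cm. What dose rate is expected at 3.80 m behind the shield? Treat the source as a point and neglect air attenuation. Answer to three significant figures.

4.10 mrem/h

Distance alone: 1900 × (0.555/3.80)² = 1900 × 0.02133 = 40.53 mrem/h.
Shield: 20.5/6.20 = 3.306 half-value layers → attenuation 2^(−3.306) = 0.1011.
Combined: 40.53 × 0.1011 = 4.098 mrem/h.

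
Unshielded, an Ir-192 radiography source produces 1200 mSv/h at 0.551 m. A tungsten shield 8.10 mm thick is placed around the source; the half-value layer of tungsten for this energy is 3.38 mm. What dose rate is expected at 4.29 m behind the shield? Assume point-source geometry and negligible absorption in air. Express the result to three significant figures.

Distance alone: 1200 × (0.551/4.29)² = 1200 × 0.01650 = 19.80 mSv/h.
Shield: 8.10/3.38 = 2.396 half-value layers → attenuation 2^(−2.396) = 0.1900.
Combined: 19.80 × 0.1900 = 3.762 mSv/h.

3.76 mSv/h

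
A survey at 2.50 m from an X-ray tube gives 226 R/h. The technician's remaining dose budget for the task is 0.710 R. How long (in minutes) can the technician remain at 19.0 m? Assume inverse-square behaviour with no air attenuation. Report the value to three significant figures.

10.9 min

Since intensity falls as 1/r², rate at 19.0 m:
226 × (2.50/19.0)² = 226 × 0.01731 = 3.912 R/h.
Stay time = 0.710 R ÷ 3.912 R/h = 0.1815 h = 10.89 min.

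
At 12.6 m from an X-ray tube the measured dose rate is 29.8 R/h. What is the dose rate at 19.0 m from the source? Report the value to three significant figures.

13.1 R/h

Using I₁d₁² = I₂d₂², scaling from 12.6 m to 19.0 m:
(12.6/19.0)² = 0.4398, so 29.8 × 0.4398 = 13.11 R/h.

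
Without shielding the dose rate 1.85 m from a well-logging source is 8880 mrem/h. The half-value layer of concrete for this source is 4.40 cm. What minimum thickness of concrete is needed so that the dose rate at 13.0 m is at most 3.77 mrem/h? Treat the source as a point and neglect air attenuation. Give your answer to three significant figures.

24.5 cm

At 13.0 m, distance alone gives (1.85/13.0)² = 0.02025, so 8880 × 0.02025 = 179.8 mrem/h.
Further attenuation needed: 179.8/3.77 = 47.69.
n = log₂(47.69) = 5.576 half-value layers.
Thickness = 5.576 × 4.40 cm = 24.53 cm.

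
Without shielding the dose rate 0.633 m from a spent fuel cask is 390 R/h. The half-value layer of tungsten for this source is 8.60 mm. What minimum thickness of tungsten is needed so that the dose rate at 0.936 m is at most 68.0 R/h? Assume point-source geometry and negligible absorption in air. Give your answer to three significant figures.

At 0.936 m, distance alone gives (0.633/0.936)² = 0.4574, so 390 × 0.4574 = 178.4 R/h.
Further attenuation needed: 178.4/68.0 = 2.624.
n = log₂(2.624) = 1.392 half-value layers.
Thickness = 1.392 × 8.60 mm = 11.97 mm.

12.0 mm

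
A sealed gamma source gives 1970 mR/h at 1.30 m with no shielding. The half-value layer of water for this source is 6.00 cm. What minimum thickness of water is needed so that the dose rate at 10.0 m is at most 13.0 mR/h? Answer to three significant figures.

8.14 cm

At 10.0 m, distance alone gives (1.30/10.0)² = 0.01690, so 1970 × 0.01690 = 33.29 mR/h.
Further attenuation needed: 33.29/13.0 = 2.561.
n = log₂(2.561) = 1.357 half-value layers.
Thickness = 1.357 × 6.00 cm = 8.142 cm.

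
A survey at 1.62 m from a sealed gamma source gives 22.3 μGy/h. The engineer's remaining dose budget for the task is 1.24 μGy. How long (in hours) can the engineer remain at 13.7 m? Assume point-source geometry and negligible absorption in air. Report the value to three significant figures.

Using I₁d₁² = I₂d₂², rate at 13.7 m:
22.3 × (1.62/13.7)² = 22.3 × 0.01398 = 0.3118 μGy/h.
Stay time = 1.24 μGy ÷ 0.3118 μGy/h = 3.977 h.

3.98 h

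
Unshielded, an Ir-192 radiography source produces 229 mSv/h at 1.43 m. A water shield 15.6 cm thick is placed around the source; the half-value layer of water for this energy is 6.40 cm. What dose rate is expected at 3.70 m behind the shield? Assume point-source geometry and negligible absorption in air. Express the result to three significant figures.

6.31 mSv/h

Distance alone: (1.43/3.70)² = 0.1494, so 229 × 0.1494 = 34.21 mSv/h.
Shield: 15.6/6.40 = 2.438 half-value layers → attenuation 2^(−2.438) = 0.1845.
Combined: 34.21 × 0.1845 = 6.312 mSv/h.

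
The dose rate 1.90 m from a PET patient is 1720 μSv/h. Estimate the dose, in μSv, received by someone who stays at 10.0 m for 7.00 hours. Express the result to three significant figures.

435 μSv

Applying the 1/r² law, rate at 10.0 m:
1720 × (1.90/10.0)² = 1720 × 0.03610 = 62.09 μSv/h.
Dose = rate × time = 62.09 μSv/h × 7.000 h = 434.6 μSv.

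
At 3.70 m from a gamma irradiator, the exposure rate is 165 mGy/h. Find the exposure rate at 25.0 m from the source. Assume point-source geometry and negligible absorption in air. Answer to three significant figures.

3.61 mGy/h

Applying the 1/r² law, the rate at 25.0 m is
(3.70/25.0)² = 0.02190, so 165 × 0.02190 = 3.613 mGy/h.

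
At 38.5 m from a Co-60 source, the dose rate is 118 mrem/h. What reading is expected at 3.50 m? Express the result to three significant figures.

14300 mrem/h

Applying the 1/r² law, the rate at 3.50 m is
(38.5/3.50)² = 121.0, so 118 × 121.0 = 14280 mrem/h.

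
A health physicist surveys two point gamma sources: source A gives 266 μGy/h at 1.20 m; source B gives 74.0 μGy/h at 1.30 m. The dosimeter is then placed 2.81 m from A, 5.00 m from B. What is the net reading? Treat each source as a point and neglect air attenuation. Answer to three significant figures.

53.5 μGy/h

By superposition, sum each source's inverse-square contribution:
A: 266 × (1.20/2.81)² = 48.51 μGy/h
B: 74.0 × (1.30/5.00)² = 5.002 μGy/h
Total = 48.51 + 5.002 = 53.51 μGy/h.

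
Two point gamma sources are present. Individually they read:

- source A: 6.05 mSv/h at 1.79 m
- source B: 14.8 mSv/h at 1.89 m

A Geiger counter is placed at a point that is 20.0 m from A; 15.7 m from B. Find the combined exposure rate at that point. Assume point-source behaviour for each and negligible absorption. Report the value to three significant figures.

Each source contributes Iᵢ·(dᵢ/rᵢ)²; contributions add.
A: 6.05 × (1.79/20.0)² = 0.04846 mSv/h
B: 14.8 × (1.89/15.7)² = 0.2145 mSv/h
Total = 0.04846 + 0.2145 = 0.2630 mSv/h.

0.263 mSv/h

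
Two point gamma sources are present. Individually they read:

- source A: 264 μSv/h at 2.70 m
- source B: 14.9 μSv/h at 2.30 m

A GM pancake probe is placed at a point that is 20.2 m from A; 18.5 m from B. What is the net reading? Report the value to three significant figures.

4.95 μSv/h

By superposition, sum each source's inverse-square contribution:
A: 264 × (2.70/20.2)² = 4.717 μSv/h
B: 14.9 × (2.30/18.5)² = 0.2303 μSv/h
Total = 4.717 + 0.2303 = 4.947 μSv/h.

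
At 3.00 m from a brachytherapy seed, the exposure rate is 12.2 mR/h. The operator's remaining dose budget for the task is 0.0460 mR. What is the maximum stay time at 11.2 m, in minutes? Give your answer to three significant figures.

Intensity scales as (d₁/d₂)², so rate at 11.2 m:
(3.00/11.2)² = 0.07175, so 12.2 × 0.07175 = 0.8753 mR/h.
Stay time = 0.0460 mR ÷ 0.8753 mR/h = 0.05255 h = 3.153 min.

3.15 min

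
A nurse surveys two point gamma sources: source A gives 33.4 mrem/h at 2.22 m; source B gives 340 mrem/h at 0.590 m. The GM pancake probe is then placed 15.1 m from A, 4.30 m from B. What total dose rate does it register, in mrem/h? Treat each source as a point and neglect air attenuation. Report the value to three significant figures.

Each source contributes Iᵢ·(dᵢ/rᵢ)²; contributions add.
A: 33.4 × (2.22/15.1)² = 0.7219 mrem/h
B: 340 × (0.590/4.30)² = 6.401 mrem/h
Total = 0.7219 + 6.401 = 7.123 mrem/h.

7.12 mrem/h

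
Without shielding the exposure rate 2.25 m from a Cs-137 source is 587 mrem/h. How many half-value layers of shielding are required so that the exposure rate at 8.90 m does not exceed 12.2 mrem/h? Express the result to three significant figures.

1.62 half-value layers

At 8.90 m, distance alone gives (2.25/8.90)² = 0.06391, so 587 × 0.06391 = 37.52 mrem/h.
Further attenuation needed: 37.52/12.2 = 3.075.
n = log₂(3.075) = 1.621 half-value layers.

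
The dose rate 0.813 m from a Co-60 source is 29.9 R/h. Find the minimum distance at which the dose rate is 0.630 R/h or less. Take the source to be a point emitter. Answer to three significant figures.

5.60 m

Intensity scales as (d₁/d₂)², so d₂ = d₁·√(I₁/I₂).
I₁/I₂ = 29.9/0.630 = 47.46, so d₂ = 0.813 × √47.46 = 5.601 m.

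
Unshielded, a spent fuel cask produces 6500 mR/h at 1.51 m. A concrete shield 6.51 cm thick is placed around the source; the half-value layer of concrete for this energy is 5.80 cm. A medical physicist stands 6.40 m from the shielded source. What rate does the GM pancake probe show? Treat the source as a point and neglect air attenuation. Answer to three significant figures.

Distance alone: (1.51/6.40)² = 0.05567, so 6500 × 0.05567 = 361.9 mR/h.
Shield: 6.51/5.80 = 1.122 half-value layers → attenuation 2^(−1.122) = 0.4595.
Combined: 361.9 × 0.4595 = 166.3 mR/h.

166 mR/h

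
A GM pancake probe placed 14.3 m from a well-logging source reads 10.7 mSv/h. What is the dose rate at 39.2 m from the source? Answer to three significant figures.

1.42 mSv/h

Since intensity falls as 1/r², scaling from 14.3 m to 39.2 m:
(14.3/39.2)² = 0.1331, so 10.7 × 0.1331 = 1.424 mSv/h.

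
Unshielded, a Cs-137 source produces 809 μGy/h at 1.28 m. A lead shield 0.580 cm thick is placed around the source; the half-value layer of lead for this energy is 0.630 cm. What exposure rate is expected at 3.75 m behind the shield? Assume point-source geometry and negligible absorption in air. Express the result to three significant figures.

49.8 μGy/h

Distance alone: 809 × (1.28/3.75)² = 809 × 0.1165 = 94.25 μGy/h.
Shield: 0.580/0.630 = 0.9206 half-value layers → attenuation 2^(−0.9206) = 0.5283.
Combined: 94.25 × 0.5283 = 49.79 μGy/h.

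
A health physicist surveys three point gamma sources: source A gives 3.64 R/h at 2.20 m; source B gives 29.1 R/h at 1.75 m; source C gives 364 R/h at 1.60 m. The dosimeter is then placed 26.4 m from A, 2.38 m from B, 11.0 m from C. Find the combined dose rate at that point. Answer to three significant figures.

23.5 R/h

By superposition, sum each source's inverse-square contribution:
A: 3.64 × (2.20/26.4)² = 0.02528 R/h
B: 29.1 × (1.75/2.38)² = 15.73 R/h
C: 364 × (1.60/11.0)² = 7.701 R/h
Total = 0.02528 + 15.73 + 7.701 = 23.46 R/h.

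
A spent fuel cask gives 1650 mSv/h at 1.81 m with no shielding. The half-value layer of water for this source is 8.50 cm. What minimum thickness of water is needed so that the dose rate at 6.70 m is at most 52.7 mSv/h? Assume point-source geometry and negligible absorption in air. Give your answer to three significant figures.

At 6.70 m, distance alone gives 1650 × (1.81/6.70)² = 1650 × 0.07298 = 120.4 mSv/h.
Further attenuation needed: 120.4/52.7 = 2.285.
n = log₂(2.285) = 1.192 half-value layers.
Thickness = 1.192 × 8.50 cm = 10.13 cm.

10.1 cm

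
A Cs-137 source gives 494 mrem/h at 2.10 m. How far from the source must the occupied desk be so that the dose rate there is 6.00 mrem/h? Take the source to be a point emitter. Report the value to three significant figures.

Using I₁d₁² = I₂d₂², d₂ = d₁·√(I₁/I₂).
I₁/I₂ = 494/6.00 = 82.33, so d₂ = 2.10 × √82.33 = 19.05 m.

19.1 m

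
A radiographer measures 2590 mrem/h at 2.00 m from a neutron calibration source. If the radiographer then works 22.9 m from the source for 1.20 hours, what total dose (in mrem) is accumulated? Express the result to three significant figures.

23.7 mrem

By the inverse-square law, rate at 22.9 m:
2590 × (2.00/22.9)² = 2590 × 0.007628 = 19.76 mrem/h.
Dose = rate × time = 19.76 mrem/h × 1.200 h = 23.71 mrem.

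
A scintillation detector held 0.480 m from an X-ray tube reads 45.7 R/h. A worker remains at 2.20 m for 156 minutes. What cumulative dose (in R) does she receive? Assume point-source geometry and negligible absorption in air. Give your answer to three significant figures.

Applying the 1/r² law, rate at 2.20 m:
(0.480/2.20)² = 0.04760, so 45.7 × 0.04760 = 2.175 R/h.
Dose = rate × time = 2.175 R/h × 2.600 h = 5.655 R.

5.66 R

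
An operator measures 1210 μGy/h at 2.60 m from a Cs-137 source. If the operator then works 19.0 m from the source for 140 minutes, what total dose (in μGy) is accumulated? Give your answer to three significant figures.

By the inverse-square law, rate at 19.0 m:
(2.60/19.0)² = 0.01873, so 1210 × 0.01873 = 22.66 μGy/h.
Dose = rate × time = 22.66 μGy/h × 2.333 h = 52.87 μGy.

52.9 μGy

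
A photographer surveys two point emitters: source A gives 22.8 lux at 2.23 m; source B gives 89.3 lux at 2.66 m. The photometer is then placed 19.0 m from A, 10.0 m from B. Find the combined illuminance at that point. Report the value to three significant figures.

6.63 lux

By superposition, sum each source's inverse-square contribution:
A: 22.8 × (2.23/19.0)² = 0.3141 lux
B: 89.3 × (2.66/10.0)² = 6.319 lux
Total = 0.3141 + 6.319 = 6.633 lux.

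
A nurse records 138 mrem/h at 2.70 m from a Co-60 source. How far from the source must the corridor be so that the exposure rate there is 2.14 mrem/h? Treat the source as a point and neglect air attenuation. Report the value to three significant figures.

Applying the 1/r² law, d₂ = d₁·√(I₁/I₂).
I₁/I₂ = 138/2.14 = 64.49, so d₂ = 2.70 × √64.49 = 21.68 m.

21.7 m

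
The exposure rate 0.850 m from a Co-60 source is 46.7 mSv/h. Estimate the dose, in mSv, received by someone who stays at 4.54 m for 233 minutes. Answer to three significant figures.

6.36 mSv

Since intensity falls as 1/r², rate at 4.54 m:
46.7 × (0.850/4.54)² = 46.7 × 0.03505 = 1.637 mSv/h.
Dose = rate × time = 1.637 mSv/h × 3.883 h = 6.356 mSv.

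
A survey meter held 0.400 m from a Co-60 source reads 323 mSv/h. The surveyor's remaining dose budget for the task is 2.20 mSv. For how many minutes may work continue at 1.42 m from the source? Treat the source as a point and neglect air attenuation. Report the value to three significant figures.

By the inverse-square law, rate at 1.42 m:
(0.400/1.42)² = 0.07935, so 323 × 0.07935 = 25.63 mSv/h.
Stay time = 2.20 mSv ÷ 25.63 mSv/h = 0.08584 h = 5.150 min.

5.15 min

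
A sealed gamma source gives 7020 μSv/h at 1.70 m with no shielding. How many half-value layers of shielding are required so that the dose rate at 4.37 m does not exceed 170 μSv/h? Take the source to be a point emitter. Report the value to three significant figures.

2.64 half-value layers

At 4.37 m, distance alone gives (1.70/4.37)² = 0.1513, so 7020 × 0.1513 = 1062 μSv/h.
Further attenuation needed: 1062/170 = 6.247.
n = log₂(6.247) = 2.643 half-value layers.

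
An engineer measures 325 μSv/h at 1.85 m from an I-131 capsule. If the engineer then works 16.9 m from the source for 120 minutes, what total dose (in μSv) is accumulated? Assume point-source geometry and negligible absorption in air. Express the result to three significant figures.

Applying the 1/r² law, rate at 16.9 m:
325 × (1.85/16.9)² = 325 × 0.01198 = 3.893 μSv/h.
Dose = rate × time = 3.893 μSv/h × 2.000 h = 7.786 μSv.

7.79 μSv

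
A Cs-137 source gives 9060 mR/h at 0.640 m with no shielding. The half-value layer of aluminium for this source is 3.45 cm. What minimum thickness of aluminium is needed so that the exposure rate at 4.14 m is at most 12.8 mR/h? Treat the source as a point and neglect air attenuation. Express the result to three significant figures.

At 4.14 m, distance alone gives 9060 × (0.640/4.14)² = 9060 × 0.02390 = 216.5 mR/h.
Further attenuation needed: 216.5/12.8 = 16.91.
n = log₂(16.91) = 4.080 half-value layers.
Thickness = 4.080 × 3.45 cm = 14.08 cm.

14.1 cm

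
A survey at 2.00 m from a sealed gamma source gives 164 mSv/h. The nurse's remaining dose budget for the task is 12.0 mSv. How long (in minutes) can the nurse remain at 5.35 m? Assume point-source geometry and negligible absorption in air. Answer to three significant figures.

Applying the 1/r² law, rate at 5.35 m:
164 × (2.00/5.35)² = 164 × 0.1398 = 22.93 mSv/h.
Stay time = 12.0 mSv ÷ 22.93 mSv/h = 0.5233 h = 31.40 min.

31.4 min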